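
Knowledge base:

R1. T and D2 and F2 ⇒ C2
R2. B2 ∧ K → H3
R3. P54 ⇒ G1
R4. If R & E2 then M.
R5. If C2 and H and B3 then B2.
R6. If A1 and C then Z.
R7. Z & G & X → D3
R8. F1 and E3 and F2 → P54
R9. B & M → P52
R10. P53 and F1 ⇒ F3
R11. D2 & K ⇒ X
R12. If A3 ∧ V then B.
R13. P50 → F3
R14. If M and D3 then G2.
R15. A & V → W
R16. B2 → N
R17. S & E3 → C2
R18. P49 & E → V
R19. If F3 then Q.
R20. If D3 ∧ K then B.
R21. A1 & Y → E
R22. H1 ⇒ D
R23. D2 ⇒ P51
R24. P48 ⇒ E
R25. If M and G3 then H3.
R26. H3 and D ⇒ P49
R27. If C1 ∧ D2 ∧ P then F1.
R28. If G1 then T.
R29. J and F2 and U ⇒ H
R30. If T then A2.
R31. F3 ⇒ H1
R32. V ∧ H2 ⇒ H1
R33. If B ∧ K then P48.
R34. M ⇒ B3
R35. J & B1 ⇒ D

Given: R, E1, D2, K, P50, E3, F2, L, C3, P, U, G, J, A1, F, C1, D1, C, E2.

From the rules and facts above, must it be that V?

Yes

M  (by R4: R, E2)
Z  (by R6: A1, C)
X  (by R11: D2, K)
F3  (by R13: P50)
F1  (by R27: C1, D2, P)
H  (by R29: J, F2, U)
H1  (by R31: F3)
B3  (by R34: M)
D3  (by R7: Z, G, X)
P54  (by R8: F1, E3, F2)
B  (by R20: D3, K)
D  (by R22: H1)
P48  (by R33: B, K)
G1  (by R3: P54)
E  (by R24: P48)
T  (by R28: G1)
C2  (by R1: T, D2, F2)
B2  (by R5: C2, H, B3)
H3  (by R2: B2, K)
P49  (by R26: H3, D)
V  (by R18: P49, E)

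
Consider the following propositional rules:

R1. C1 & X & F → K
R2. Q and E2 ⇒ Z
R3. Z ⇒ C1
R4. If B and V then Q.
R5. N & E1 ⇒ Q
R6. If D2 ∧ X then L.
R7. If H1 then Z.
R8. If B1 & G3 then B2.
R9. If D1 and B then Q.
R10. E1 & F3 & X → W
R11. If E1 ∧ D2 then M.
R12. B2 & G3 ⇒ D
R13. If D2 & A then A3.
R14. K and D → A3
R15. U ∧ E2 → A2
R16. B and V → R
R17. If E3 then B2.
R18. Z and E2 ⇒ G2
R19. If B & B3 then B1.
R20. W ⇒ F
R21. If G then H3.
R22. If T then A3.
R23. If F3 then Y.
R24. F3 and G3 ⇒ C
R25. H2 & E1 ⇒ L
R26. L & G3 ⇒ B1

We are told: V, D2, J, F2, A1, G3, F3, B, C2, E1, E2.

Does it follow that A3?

No

Forward chaining from the given facts derives: Q, M, R, Y, C, Z, C1, G2.
Rules concluding A3: R13 needs A; R14 needs K; R22 needs T — none of these are established.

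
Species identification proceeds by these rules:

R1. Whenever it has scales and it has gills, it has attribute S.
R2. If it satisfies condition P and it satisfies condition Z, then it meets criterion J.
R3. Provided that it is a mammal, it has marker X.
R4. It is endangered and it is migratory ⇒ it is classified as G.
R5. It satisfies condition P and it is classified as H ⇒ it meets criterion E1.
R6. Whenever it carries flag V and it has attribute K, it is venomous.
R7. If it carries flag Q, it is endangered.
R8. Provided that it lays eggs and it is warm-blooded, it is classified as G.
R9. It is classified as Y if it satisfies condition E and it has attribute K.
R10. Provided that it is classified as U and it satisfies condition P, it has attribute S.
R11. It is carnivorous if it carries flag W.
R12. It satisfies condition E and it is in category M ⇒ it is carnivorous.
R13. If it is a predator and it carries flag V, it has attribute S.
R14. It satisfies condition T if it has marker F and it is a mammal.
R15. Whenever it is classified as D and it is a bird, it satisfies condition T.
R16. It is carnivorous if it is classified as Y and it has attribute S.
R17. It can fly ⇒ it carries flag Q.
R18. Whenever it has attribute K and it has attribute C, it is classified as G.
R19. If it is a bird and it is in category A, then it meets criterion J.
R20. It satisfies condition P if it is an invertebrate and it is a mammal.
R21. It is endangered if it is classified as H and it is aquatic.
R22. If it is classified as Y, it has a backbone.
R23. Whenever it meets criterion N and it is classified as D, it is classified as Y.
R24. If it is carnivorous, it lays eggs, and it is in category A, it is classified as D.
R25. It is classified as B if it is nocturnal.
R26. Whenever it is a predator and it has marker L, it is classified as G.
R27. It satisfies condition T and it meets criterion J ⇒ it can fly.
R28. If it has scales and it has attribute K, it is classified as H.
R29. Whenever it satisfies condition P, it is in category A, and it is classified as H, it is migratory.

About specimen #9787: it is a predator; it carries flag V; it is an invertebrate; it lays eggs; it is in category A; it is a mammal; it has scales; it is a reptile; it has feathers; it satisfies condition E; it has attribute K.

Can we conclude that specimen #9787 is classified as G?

No

Forward chaining from the given facts derives: has marker X, is venomous, is classified as Y, has attribute S, is carnivorous, satisfies condition P, has a backbone, is classified as D, is classified as H, is migratory, meets criterion E1.
Rules concluding "it is classified as G": R4 needs "it is endangered"; R8 needs "it is warm-blooded"; R18 needs "it has attribute C"; R26 needs "it has marker L" — none of these are established.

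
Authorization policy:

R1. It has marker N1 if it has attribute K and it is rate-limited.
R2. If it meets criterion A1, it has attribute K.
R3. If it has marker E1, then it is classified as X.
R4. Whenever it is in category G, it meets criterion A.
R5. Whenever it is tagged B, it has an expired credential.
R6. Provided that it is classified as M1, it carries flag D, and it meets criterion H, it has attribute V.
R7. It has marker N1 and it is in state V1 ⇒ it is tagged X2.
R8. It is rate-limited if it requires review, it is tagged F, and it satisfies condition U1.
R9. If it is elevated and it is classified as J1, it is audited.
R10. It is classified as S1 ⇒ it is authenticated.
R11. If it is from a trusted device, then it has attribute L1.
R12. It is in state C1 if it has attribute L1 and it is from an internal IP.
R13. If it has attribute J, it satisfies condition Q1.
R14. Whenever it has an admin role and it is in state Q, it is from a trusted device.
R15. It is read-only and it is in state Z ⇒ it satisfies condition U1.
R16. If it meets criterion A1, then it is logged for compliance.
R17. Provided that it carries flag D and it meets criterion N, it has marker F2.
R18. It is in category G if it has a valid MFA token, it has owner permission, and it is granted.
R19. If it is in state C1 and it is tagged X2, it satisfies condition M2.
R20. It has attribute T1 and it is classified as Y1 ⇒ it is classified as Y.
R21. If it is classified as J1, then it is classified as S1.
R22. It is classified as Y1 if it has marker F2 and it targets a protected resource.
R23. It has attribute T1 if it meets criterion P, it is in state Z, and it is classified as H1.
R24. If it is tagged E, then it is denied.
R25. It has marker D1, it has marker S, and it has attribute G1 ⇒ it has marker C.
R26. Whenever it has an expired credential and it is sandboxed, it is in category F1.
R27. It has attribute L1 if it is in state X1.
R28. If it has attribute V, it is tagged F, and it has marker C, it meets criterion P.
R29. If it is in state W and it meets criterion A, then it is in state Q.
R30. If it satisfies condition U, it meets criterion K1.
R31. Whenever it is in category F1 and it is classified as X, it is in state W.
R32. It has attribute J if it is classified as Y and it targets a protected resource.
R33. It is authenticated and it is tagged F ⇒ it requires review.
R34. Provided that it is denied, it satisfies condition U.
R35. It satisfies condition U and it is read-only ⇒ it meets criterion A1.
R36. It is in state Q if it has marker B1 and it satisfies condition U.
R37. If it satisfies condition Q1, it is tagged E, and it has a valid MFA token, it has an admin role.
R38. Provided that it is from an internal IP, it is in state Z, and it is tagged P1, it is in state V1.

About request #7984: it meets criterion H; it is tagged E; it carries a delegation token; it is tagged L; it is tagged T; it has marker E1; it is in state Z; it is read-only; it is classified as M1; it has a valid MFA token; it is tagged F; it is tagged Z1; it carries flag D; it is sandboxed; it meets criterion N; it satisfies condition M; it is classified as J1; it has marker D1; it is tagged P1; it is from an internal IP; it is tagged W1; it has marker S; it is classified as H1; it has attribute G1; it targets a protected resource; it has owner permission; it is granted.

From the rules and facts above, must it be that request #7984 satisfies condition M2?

Forward chaining from the given facts derives: is classified as X, has attribute V, satisfies condition U1, has marker F2, is in category G, is classified as S1, is classified as Y1, is denied, has marker C, meets criterion P, satisfies condition U, meets criterion A1, is in state V1, has attribute K, meets criterion A, is authenticated, is logged for compliance, has attribute T1, meets criterion K1, requires review, is rate-limited, is classified as Y, has attribute J, has marker N1, is tagged X2, satisfies condition Q1, has an admin role.
The only rule concluding "it satisfies condition M2" is R19, which needs "it is in state C1"; that is never established.

No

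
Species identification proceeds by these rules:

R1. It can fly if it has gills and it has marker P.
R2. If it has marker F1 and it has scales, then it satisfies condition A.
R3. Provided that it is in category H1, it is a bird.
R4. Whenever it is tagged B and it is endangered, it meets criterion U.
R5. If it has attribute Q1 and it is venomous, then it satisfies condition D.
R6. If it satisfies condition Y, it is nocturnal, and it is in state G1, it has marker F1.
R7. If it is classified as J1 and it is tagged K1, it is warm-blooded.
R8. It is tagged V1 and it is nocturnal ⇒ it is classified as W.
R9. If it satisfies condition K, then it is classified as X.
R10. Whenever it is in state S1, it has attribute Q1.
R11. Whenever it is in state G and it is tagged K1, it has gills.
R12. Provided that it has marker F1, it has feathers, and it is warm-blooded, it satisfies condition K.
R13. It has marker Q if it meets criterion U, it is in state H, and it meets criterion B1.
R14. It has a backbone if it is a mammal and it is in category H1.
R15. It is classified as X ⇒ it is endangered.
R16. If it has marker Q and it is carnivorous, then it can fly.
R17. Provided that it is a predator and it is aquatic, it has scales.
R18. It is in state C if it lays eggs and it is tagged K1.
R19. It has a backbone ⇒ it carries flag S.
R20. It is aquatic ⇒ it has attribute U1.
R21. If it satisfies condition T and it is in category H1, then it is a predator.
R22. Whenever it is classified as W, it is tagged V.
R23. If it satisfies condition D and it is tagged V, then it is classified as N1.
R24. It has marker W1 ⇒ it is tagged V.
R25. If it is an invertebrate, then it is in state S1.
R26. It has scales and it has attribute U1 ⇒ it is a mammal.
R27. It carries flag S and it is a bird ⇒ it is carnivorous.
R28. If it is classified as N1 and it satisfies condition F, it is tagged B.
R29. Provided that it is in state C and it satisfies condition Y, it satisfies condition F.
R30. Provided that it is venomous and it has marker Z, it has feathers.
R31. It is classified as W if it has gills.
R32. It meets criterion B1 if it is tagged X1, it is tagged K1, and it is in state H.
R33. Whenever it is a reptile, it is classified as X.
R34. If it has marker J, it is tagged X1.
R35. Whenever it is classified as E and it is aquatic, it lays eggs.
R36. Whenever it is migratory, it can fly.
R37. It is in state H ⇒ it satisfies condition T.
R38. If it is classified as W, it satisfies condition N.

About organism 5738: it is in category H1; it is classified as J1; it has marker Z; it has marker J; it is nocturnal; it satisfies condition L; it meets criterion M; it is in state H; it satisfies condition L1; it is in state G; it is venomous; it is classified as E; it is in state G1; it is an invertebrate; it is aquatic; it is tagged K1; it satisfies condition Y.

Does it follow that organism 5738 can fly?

Yes

By R3 (it is in category H1): it is a bird.
By R6 (it satisfies condition Y, it is nocturnal, it is in state G1): it has marker F1.
By R7 (it is classified as J1, it is tagged K1): it is warm-blooded.
By R11 (it is in state G, it is tagged K1): it has gills.
By R20 (it is aquatic): it has attribute U1.
By R25 (it is an invertebrate): it is in state S1.
By R30 (it is venomous, it has marker Z): it has feathers.
By R31 (it has gills): it is classified as W.
By R34 (it has marker J): it is tagged X1.
By R35 (it is classified as E, it is aquatic): it lays eggs.
By R37 (it is in state H): it satisfies condition T.
By R10 (it is in state S1): it has attribute Q1.
By R12 (it has marker F1, it has feathers, it is warm-blooded): it satisfies condition K.
By R18 (it lays eggs, it is tagged K1): it is in state C.
By R21 (it satisfies condition T, it is in category H1): it is a predator.
By R22 (it is classified as W): it is tagged V.
By R29 (it is in state C, it satisfies condition Y): it satisfies condition F.
By R32 (it is tagged X1, it is tagged K1, it is in state H): it meets criterion B1.
By R5 (it has attribute Q1, it is venomous): it satisfies condition D.
By R9 (it satisfies condition K): it is classified as X.
By R15 (it is classified as X): it is endangered.
By R17 (it is a predator, it is aquatic): it has scales.
By R23 (it satisfies condition D, it is tagged V): it is classified as N1.
By R26 (it has scales, it has attribute U1): it is a mammal.
By R28 (it is classified as N1, it satisfies condition F): it is tagged B.
By R4 (it is tagged B, it is endangered): it meets criterion U.
By R13 (it meets criterion U, it is in state H, it meets criterion B1): it has marker Q.
By R14 (it is a mammal, it is in category H1): it has a backbone.
By R19 (it has a backbone): it carries flag S.
By R27 (it carries flag S, it is a bird): it is carnivorous.
By R16 (it has marker Q, it is carnivorous): it can fly.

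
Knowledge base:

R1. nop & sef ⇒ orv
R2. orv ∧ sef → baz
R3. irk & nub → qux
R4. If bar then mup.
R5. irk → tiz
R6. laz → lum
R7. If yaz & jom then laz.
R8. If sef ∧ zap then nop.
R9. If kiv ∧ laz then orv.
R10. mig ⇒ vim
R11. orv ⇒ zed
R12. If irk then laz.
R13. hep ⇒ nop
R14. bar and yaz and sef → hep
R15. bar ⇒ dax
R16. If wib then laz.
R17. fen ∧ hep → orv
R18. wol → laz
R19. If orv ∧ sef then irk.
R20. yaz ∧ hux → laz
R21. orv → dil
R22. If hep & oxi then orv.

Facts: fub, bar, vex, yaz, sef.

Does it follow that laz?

Yes

hep  (by R14: bar, yaz, sef)
nop  (by R13: hep)
orv  (by R1: nop, sef)
irk  (by R19: orv, sef)
laz  (by R12: irk)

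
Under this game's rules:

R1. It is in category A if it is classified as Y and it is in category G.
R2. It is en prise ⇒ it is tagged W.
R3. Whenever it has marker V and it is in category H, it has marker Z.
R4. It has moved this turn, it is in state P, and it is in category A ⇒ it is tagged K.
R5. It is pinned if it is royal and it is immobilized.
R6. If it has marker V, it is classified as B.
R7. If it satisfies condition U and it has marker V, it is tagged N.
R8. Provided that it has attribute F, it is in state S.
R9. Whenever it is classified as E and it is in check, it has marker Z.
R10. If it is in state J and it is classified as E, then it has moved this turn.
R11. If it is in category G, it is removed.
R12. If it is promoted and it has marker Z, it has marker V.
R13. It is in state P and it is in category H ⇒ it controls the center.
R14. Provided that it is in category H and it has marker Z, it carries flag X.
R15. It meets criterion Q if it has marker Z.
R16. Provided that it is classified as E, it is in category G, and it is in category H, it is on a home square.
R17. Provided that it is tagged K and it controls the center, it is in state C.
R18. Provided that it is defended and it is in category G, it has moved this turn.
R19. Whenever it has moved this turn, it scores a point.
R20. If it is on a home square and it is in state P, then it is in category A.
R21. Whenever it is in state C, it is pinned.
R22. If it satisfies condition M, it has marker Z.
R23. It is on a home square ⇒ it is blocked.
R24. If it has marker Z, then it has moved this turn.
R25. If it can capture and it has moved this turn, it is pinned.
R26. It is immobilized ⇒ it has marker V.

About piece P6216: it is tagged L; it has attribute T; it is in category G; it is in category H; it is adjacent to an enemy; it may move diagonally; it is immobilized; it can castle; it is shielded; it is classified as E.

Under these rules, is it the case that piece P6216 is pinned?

Forward chaining from the given facts derives: is removed, is on a home square, is blocked, has marker V, has marker Z, is classified as B, carries flag X, meets criterion Q, has moved this turn, scores a point.
Rules concluding "it is pinned": R5 needs "it is royal"; R21 needs "it is in state C"; R25 needs "it can capture" — none of these are established.

No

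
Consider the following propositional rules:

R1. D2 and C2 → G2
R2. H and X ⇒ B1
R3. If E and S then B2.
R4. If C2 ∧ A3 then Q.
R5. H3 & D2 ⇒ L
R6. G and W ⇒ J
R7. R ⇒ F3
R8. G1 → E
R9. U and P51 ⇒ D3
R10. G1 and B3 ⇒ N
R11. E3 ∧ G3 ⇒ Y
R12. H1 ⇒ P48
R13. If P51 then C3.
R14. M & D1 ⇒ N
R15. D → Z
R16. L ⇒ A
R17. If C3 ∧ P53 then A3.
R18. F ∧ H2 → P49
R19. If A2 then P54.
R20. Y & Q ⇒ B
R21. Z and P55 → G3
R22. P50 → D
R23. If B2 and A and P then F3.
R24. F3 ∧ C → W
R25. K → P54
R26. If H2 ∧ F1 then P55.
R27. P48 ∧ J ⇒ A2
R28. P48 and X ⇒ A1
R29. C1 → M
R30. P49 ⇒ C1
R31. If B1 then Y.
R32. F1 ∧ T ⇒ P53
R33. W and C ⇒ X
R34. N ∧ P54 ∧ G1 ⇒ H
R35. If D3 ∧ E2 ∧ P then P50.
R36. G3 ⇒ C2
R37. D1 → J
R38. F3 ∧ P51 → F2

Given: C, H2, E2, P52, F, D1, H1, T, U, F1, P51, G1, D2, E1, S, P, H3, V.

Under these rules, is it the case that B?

Yes

L  (by R5: H3, D2)
E  (by R8: G1)
D3  (by R9: U, P51)
P48  (by R12: H1)
C3  (by R13: P51)
A  (by R16: L)
P49  (by R18: F, H2)
P55  (by R26: H2, F1)
C1  (by R30: P49)
P53  (by R32: F1, T)
P50  (by R35: D3, E2, P)
J  (by R37: D1)
B2  (by R3: E, S)
A3  (by R17: C3, P53)
D  (by R22: P50)
F3  (by R23: B2, A, P)
W  (by R24: F3, C)
A2  (by R27: P48, J)
M  (by R29: C1)
X  (by R33: W, C)
N  (by R14: M, D1)
Z  (by R15: D)
P54  (by R19: A2)
G3  (by R21: Z, P55)
H  (by R34: N, P54, G1)
C2  (by R36: G3)
B1  (by R2: H, X)
Q  (by R4: C2, A3)
Y  (by R31: B1)
B  (by R20: Y, Q)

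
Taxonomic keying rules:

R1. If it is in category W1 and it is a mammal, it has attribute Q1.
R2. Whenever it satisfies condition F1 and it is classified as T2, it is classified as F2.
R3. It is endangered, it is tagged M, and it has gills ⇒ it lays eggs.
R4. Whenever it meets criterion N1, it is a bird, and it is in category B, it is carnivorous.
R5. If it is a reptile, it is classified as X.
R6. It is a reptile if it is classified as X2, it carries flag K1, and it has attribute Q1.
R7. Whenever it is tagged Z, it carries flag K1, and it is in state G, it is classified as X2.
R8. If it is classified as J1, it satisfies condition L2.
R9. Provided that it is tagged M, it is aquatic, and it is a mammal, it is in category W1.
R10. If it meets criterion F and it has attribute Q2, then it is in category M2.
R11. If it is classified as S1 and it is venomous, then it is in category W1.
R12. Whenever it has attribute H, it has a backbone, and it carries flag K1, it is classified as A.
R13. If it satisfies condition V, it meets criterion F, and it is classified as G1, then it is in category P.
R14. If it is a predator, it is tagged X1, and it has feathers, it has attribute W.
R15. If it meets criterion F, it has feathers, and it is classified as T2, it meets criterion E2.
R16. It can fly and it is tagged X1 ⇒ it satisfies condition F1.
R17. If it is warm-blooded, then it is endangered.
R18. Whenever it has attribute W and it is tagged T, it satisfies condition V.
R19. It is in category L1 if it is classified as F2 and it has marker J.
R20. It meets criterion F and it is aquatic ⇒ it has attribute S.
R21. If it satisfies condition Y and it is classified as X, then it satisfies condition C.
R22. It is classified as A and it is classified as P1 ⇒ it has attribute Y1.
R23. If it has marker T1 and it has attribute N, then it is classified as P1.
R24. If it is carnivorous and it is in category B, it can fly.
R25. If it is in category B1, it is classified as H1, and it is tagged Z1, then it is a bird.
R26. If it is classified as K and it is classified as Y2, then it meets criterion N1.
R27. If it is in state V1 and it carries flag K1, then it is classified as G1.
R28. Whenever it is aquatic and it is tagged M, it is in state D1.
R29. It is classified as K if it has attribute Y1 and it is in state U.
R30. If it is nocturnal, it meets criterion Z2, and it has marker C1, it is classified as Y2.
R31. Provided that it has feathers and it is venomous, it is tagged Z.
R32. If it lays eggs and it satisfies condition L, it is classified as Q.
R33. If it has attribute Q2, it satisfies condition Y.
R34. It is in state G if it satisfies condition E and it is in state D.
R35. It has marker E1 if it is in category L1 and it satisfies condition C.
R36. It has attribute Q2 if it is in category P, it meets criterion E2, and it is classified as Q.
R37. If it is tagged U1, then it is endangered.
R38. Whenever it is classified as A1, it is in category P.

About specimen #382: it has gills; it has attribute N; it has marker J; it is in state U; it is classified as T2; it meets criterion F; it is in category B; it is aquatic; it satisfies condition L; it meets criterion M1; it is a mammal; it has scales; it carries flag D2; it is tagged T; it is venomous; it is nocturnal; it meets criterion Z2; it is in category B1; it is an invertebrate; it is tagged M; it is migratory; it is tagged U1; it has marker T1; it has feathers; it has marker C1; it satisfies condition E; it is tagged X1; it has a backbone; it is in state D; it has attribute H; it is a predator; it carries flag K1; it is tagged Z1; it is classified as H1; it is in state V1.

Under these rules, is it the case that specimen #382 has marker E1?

By R9 (it is tagged M, it is aquatic, it is a mammal): it is in category W1.
By R12 (it has attribute H, it has a backbone, it carries flag K1): it is classified as A.
By R14 (it is a predator, it is tagged X1, it has feathers): it has attribute W.
By R15 (it meets criterion F, it has feathers, it is classified as T2): it meets criterion E2.
By R18 (it has attribute W, it is tagged T): it satisfies condition V.
By R23 (it has marker T1, it has attribute N): it is classified as P1.
By R25 (it is in category B1, it is classified as H1, it is tagged Z1): it is a bird.
By R27 (it is in state V1, it carries flag K1): it is classified as G1.
By R30 (it is nocturnal, it meets criterion Z2, it has marker C1): it is classified as Y2.
By R31 (it has feathers, it is venomous): it is tagged Z.
By R34 (it satisfies condition E, it is in state D): it is in state G.
By R37 (it is tagged U1): it is endangered.
By R1 (it is in category W1, it is a mammal): it has attribute Q1.
By R3 (it is endangered, it is tagged M, it has gills): it lays eggs.
By R7 (it is tagged Z, it carries flag K1, it is in state G): it is classified as X2.
By R13 (it satisfies condition V, it meets criterion F, it is classified as G1): it is in category P.
By R22 (it is classified as A, it is classified as P1): it has attribute Y1.
By R29 (it has attribute Y1, it is in state U): it is classified as K.
By R32 (it lays eggs, it satisfies condition L): it is classified as Q.
By R36 (it is in category P, it meets criterion E2, it is classified as Q): it has attribute Q2.
By R6 (it is classified as X2, it carries flag K1, it has attribute Q1): it is a reptile.
By R26 (it is classified as K, it is classified as Y2): it meets criterion N1.
By R33 (it has attribute Q2): it satisfies condition Y.
By R4 (it meets criterion N1, it is a bird, it is in category B): it is carnivorous.
By R5 (it is a reptile): it is classified as X.
By R21 (it satisfies condition Y, it is classified as X): it satisfies condition C.
By R24 (it is carnivorous, it is in category B): it can fly.
By R16 (it can fly, it is tagged X1): it satisfies condition F1.
By R2 (it satisfies condition F1, it is classified as T2): it is classified as F2.
By R19 (it is classified as F2, it has marker J): it is in category L1.
By R35 (it is in category L1, it satisfies condition C): it has marker E1.

Yes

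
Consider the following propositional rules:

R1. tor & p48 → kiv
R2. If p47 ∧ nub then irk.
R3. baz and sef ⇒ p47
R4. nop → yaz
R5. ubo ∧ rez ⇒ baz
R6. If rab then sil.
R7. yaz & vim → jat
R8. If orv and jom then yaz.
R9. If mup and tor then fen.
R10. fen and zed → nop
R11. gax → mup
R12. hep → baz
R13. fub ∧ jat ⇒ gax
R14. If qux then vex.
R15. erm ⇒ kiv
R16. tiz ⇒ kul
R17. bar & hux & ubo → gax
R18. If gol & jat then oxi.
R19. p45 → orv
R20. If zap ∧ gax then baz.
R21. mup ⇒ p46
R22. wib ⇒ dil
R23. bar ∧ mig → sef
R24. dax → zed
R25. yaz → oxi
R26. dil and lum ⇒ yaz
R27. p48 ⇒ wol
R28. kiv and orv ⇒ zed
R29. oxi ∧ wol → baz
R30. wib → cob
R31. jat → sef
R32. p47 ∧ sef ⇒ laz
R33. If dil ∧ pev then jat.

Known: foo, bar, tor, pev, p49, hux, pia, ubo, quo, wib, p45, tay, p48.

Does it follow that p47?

Yes

kiv  (by R1: tor, p48)
gax  (by R17: bar, hux, ubo)
orv  (by R19: p45)
dil  (by R22: wib)
wol  (by R27: p48)
zed  (by R28: kiv, orv)
jat  (by R33: dil, pev)
mup  (by R11: gax)
sef  (by R31: jat)
fen  (by R9: mup, tor)
nop  (by R10: fen, zed)
yaz  (by R4: nop)
oxi  (by R25: yaz)
baz  (by R29: oxi, wol)
p47  (by R3: baz, sef)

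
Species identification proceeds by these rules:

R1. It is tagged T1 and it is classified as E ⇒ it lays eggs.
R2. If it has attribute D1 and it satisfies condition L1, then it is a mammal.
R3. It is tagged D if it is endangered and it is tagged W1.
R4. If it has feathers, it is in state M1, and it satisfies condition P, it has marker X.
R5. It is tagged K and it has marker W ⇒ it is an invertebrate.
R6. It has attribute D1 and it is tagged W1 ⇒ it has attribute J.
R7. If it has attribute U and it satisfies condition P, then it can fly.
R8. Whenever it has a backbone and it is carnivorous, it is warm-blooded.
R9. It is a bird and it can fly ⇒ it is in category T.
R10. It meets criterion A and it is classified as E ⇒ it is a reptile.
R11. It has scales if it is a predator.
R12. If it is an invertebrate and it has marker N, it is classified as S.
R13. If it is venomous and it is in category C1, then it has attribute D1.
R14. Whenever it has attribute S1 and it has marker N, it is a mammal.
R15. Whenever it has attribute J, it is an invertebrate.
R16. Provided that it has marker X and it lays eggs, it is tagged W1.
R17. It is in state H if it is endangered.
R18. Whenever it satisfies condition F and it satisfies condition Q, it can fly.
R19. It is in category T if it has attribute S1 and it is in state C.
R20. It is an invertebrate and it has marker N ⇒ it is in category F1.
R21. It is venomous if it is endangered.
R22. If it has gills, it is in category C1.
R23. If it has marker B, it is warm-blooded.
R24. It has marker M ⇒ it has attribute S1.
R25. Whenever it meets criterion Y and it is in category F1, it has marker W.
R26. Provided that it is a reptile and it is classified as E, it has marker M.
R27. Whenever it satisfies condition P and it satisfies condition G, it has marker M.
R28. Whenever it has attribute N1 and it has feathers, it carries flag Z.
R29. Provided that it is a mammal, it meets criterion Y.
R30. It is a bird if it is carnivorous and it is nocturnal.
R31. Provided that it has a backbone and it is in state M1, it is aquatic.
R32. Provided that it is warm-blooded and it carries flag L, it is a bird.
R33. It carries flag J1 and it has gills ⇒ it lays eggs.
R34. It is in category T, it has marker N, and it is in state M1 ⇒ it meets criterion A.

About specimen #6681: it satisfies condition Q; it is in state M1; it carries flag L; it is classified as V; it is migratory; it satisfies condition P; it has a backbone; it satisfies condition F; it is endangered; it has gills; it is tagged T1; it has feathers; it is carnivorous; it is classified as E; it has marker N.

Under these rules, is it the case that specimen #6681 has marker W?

By R1 (it is tagged T1, it is classified as E): it lays eggs.
By R4 (it has feathers, it is in state M1, it satisfies condition P): it has marker X.
By R8 (it has a backbone, it is carnivorous): it is warm-blooded.
By R16 (it has marker X, it lays eggs): it is tagged W1.
By R18 (it satisfies condition F, it satisfies condition Q): it can fly.
By R21 (it is endangered): it is venomous.
By R22 (it has gills): it is in category C1.
By R32 (it is warm-blooded, it carries flag L): it is a bird.
By R9 (it is a bird, it can fly): it is in category T.
By R13 (it is venomous, it is in category C1): it has attribute D1.
By R34 (it is in category T, it has marker N, it is in state M1): it meets criterion A.
By R6 (it has attribute D1, it is tagged W1): it has attribute J.
By R10 (it meets criterion A, it is classified as E): it is a reptile.
By R15 (it has attribute J): it is an invertebrate.
By R20 (it is an invertebrate, it has marker N): it is in category F1.
By R26 (it is a reptile, it is classified as E): it has marker M.
By R24 (it has marker M): it has attribute S1.
By R14 (it has attribute S1, it has marker N): it is a mammal.
By R29 (it is a mammal): it meets criterion Y.
By R25 (it meets criterion Y, it is in category F1): it has marker W.

Yes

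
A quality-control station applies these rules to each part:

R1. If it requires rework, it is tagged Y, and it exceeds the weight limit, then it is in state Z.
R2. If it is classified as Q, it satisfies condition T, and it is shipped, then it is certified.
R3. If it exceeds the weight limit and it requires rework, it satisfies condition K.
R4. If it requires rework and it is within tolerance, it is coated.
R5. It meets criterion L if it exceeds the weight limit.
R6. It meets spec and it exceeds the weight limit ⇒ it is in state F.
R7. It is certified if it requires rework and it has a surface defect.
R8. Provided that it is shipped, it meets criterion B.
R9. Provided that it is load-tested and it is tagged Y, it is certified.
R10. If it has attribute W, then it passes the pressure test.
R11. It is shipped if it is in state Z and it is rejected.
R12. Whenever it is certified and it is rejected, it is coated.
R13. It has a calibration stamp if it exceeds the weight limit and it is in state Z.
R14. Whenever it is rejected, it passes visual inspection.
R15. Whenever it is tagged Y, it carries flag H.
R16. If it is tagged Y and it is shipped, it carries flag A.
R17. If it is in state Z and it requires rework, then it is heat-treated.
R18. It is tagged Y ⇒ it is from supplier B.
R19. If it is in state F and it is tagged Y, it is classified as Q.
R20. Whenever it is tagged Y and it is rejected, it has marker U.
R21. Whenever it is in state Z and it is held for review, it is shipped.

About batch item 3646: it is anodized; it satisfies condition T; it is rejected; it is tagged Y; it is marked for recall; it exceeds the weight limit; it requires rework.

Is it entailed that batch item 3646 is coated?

Forward chaining from the given facts derives: is in state Z, satisfies condition K, meets criterion L, is shipped, has a calibration stamp, passes visual inspection, carries flag H, carries flag A, is heat-treated, is from supplier B, has marker U, meets criterion B.
Rules concluding "it is coated": R4 needs "it is within tolerance"; R12 needs "it is certified" — none of these are established.

No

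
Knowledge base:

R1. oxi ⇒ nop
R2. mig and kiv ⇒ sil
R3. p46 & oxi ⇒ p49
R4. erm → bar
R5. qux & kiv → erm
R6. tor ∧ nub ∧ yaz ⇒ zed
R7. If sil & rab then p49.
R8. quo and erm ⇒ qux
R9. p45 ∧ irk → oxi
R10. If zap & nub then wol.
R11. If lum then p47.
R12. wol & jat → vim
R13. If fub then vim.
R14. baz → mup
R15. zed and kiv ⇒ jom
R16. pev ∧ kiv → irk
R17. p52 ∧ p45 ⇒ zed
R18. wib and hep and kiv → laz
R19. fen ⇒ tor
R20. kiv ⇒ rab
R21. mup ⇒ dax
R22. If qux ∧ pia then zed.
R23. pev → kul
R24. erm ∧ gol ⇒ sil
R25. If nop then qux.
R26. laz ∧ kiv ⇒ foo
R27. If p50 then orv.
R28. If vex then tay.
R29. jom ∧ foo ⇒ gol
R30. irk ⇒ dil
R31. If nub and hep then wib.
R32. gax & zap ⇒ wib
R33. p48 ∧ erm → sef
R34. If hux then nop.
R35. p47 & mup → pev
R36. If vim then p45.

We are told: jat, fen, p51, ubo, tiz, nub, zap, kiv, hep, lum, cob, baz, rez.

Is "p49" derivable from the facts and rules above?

Forward chaining from the given facts derives: wol, p47, vim, mup, tor, rab, dax, wib, pev, p45, irk, laz, kul, foo, dil, oxi, nop, qux, erm, bar.
Rules concluding p49: R3 needs p46; R7 needs sil — none of these are established.

No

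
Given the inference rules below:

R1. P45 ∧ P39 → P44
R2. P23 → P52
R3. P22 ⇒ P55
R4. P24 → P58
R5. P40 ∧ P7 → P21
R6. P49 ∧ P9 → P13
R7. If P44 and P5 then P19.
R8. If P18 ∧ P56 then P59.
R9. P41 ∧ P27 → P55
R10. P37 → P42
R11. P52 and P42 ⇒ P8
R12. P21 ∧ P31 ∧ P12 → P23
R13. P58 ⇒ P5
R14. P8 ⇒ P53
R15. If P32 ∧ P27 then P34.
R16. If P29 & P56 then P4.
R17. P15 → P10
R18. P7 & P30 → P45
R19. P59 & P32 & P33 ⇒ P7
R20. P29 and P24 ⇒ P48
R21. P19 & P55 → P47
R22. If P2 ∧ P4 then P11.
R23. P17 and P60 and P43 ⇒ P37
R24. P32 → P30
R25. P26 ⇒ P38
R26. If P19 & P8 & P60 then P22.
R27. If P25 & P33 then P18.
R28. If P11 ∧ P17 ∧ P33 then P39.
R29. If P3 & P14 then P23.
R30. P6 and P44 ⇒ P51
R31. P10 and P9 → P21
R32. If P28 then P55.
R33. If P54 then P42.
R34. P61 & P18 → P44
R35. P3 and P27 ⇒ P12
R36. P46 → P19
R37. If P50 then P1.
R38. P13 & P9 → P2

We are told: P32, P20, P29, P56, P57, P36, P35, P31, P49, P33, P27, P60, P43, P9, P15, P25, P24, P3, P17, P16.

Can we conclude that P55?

Yes

P58  (by R4: P24)
P13  (by R6: P49, P9)
P5  (by R13: P58)
P4  (by R16: P29, P56)
P10  (by R17: P15)
P37  (by R23: P17, P60, P43)
P30  (by R24: P32)
P18  (by R27: P25, P33)
P21  (by R31: P10, P9)
P12  (by R35: P3, P27)
P2  (by R38: P13, P9)
P59  (by R8: P18, P56)
P42  (by R10: P37)
P23  (by R12: P21, P31, P12)
P7  (by R19: P59, P32, P33)
P11  (by R22: P2, P4)
P39  (by R28: P11, P17, P33)
P52  (by R2: P23)
P8  (by R11: P52, P42)
P45  (by R18: P7, P30)
P44  (by R1: P45, P39)
P19  (by R7: P44, P5)
P22  (by R26: P19, P8, P60)
P55  (by R3: P22)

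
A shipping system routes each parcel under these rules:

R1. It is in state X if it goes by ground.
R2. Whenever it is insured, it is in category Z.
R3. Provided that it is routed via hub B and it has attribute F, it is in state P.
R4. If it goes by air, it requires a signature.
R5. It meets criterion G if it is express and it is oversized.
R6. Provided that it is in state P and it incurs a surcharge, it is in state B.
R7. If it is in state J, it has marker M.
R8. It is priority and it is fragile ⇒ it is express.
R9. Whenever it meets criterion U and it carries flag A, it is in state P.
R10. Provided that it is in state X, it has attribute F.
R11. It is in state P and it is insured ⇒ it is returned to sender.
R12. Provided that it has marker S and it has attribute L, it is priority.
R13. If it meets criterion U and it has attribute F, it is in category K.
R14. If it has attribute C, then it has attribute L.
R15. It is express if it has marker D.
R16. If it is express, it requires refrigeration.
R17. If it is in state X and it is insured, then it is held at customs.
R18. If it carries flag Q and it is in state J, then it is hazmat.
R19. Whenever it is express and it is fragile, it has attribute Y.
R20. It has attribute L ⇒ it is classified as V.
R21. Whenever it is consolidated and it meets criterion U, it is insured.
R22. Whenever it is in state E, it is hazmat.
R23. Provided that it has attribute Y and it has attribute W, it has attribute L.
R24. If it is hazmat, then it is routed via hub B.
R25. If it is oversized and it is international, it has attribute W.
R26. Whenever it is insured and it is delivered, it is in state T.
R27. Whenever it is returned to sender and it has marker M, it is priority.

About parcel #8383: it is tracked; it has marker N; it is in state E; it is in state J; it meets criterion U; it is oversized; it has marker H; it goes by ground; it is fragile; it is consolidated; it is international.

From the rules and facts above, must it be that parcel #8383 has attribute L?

Yes

By R1 (it goes by ground): it is in state X.
By R7 (it is in state J): it has marker M.
By R10 (it is in state X): it has attribute F.
By R21 (it is consolidated, it meets criterion U): it is insured.
By R22 (it is in state E): it is hazmat.
By R24 (it is hazmat): it is routed via hub B.
By R25 (it is oversized, it is international): it has attribute W.
By R3 (it is routed via hub B, it has attribute F): it is in state P.
By R11 (it is in state P, it is insured): it is returned to sender.
By R27 (it is returned to sender, it has marker M): it is priority.
By R8 (it is priority, it is fragile): it is express.
By R19 (it is express, it is fragile): it has attribute Y.
By R23 (it has attribute Y, it has attribute W): it has attribute L.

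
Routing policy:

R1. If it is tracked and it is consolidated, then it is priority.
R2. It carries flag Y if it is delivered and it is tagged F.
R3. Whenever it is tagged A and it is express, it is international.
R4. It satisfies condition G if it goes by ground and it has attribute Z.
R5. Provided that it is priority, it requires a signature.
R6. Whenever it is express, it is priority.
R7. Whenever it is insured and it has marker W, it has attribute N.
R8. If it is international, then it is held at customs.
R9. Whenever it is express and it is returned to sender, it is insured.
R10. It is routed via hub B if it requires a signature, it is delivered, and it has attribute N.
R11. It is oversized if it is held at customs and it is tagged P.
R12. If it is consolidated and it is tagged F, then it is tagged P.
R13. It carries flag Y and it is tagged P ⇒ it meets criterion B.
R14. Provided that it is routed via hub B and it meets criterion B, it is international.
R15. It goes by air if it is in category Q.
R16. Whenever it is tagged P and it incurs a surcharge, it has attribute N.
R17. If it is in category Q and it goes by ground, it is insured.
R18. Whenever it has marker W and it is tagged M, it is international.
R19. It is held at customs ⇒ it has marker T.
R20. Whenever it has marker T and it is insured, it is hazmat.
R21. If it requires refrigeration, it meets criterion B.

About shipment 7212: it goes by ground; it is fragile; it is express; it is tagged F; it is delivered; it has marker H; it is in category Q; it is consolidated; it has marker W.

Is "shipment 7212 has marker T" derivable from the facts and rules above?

By R2 (it is delivered, it is tagged F): it carries flag Y.
By R6 (it is express): it is priority.
By R12 (it is consolidated, it is tagged F): it is tagged P.
By R13 (it carries flag Y, it is tagged P): it meets criterion B.
By R17 (it is in category Q, it goes by ground): it is insured.
By R5 (it is priority): it requires a signature.
By R7 (it is insured, it has marker W): it has attribute N.
By R10 (it requires a signature, it is delivered, it has attribute N): it is routed via hub B.
By R14 (it is routed via hub B, it meets criterion B): it is international.
By R8 (it is international): it is held at customs.
By R19 (it is held at customs): it has marker T.

Yes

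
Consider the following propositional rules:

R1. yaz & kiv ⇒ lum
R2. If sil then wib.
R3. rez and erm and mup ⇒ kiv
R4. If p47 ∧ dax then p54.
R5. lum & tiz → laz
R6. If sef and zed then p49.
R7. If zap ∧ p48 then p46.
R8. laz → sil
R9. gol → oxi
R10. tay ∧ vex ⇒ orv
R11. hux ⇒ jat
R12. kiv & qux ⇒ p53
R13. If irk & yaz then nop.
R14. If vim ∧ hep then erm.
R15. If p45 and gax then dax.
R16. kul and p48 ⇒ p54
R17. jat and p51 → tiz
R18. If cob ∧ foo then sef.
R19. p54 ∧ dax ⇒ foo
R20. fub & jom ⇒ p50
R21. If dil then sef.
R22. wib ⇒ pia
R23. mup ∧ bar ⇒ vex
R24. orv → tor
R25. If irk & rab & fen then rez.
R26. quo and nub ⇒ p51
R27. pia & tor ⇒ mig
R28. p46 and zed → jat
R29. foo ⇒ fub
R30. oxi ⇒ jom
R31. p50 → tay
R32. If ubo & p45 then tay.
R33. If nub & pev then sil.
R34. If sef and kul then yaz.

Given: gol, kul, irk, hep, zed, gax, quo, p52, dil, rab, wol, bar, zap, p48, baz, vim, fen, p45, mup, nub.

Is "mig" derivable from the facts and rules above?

p46  (by R7: zap, p48)
oxi  (by R9: gol)
erm  (by R14: vim, hep)
dax  (by R15: p45, gax)
p54  (by R16: kul, p48)
foo  (by R19: p54, dax)
sef  (by R21: dil)
vex  (by R23: mup, bar)
rez  (by R25: irk, rab, fen)
p51  (by R26: quo, nub)
jat  (by R28: p46, zed)
fub  (by R29: foo)
jom  (by R30: oxi)
yaz  (by R34: sef, kul)
kiv  (by R3: rez, erm, mup)
tiz  (by R17: jat, p51)
p50  (by R20: fub, jom)
tay  (by R31: p50)
lum  (by R1: yaz, kiv)
laz  (by R5: lum, tiz)
sil  (by R8: laz)
orv  (by R10: tay, vex)
tor  (by R24: orv)
wib  (by R2: sil)
pia  (by R22: wib)
mig  (by R27: pia, tor)

Yes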